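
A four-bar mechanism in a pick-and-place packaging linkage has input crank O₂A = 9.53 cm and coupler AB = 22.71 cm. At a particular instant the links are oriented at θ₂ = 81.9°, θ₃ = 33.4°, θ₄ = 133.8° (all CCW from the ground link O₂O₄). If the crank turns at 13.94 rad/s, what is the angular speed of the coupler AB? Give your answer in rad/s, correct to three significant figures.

4.68

ω₂ = 13.94 rad/s
Differentiating the loop-closure r₂e^{iθ₂}+r₃e^{iθ₃}=r₁+r₄e^{iθ₄} gives r₂ω₂e^{iθ₂}+r₃ω₃e^{iθ₃}=r₄ω₄e^{iθ₄}.
Eliminating the other unknown: ω₃ = r₂ω₂ sin(θ₄−θ₂) / [r₃ sin(θ₃−θ₄)].
Numerator sine = +0.78694; denominator sine = -0.98357.
Result = 0.0953·13.94·(+0.78694) / (0.2271·(-0.98357)) = -4.6803 rad/s; magnitude 4.6803 rad/s.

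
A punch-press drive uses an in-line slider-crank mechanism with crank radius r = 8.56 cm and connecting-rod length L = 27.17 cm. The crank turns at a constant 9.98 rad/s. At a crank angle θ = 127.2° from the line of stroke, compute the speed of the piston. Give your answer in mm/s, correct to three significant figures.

547

ω = 9.98 rad/s
For an in-line slider-crank, x = r cosθ + √(L² − r² sin²θ), so v = −rω sinθ·[1 + r cosθ/√(L² − r² sin²θ)].
With r = 0.0856 m, L = 0.2717 m, θ = 127.2°: √(L² − r² sin²θ) = 0.26301 m.
v = −0.0856·9.98·0.79653·[1 + 0.0856·-0.60460/0.26301] = -0.54657 m/s.
|v| = 0.54657 m/s = 546.57 mm/s.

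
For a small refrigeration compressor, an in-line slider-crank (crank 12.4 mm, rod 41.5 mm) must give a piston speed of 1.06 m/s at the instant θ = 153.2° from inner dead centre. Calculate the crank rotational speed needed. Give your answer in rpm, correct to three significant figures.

For an in-line slider-crank, |v_piston| = rω|sinθ|·[1 + r cosθ/√(L² − r² sin²θ)].
With r = 0.0124 m, L = 0.0415 m, θ = 153.2°: the bracketed kinematic factor |dx/dθ| = 0.0040861 m.
ω = v/|dx/dθ| = 1.06/0.0040861 = 259.42 rad/s.
N = 60ω/(2π) = 2477.3 rpm.

2480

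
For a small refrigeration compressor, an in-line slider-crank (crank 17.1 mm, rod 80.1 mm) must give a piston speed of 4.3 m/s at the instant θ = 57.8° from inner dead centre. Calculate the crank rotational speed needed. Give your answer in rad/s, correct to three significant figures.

For an in-line slider-crank, |v_piston| = rω|sinθ|·[1 + r cosθ/√(L² − r² sin²θ)].
With r = 0.0171 m, L = 0.0801 m, θ = 57.8°: the bracketed kinematic factor |dx/dθ| = 0.016144 m.
ω = v/|dx/dθ| = 4.3/0.016144 = 266.36 rad/s.

266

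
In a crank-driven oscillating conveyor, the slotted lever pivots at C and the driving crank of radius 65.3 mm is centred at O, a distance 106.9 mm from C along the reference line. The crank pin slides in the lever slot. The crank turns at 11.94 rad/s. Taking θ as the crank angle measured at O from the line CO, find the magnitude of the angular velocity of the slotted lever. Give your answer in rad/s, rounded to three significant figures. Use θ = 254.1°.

ω = 11.94 rad/s
Crank pin A relative to C: A = (d + r cosθ, r sinθ); lever angle φ = atan2(r sinθ, d + r cosθ).
Differentiating tanφ: φ̇ = rω(d cosθ + r)/(d² + r² + 2dr cosθ).
d² + r² + 2dr cosθ = |CA|² = 0.0118669 m²;  d cosθ + r = +0.036014 m.
|ω_lever| = |0.0653·11.94·+0.036014| / 0.0118669 = 2.3662 rad/s.

2.37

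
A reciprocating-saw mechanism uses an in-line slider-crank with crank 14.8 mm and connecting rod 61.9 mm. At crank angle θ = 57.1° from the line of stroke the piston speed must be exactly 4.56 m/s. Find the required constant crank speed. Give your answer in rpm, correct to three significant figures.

For an in-line slider-crank, |v_piston| = rω|sinθ|·[1 + r cosθ/√(L² − r² sin²θ)].
With r = 0.0148 m, L = 0.0619 m, θ = 57.1°: the bracketed kinematic factor |dx/dθ| = 0.014074 m.
ω = v/|dx/dθ| = 4.56/0.014074 = 324.01 rad/s.
N = 60ω/(2π) = 3094 rpm.

3090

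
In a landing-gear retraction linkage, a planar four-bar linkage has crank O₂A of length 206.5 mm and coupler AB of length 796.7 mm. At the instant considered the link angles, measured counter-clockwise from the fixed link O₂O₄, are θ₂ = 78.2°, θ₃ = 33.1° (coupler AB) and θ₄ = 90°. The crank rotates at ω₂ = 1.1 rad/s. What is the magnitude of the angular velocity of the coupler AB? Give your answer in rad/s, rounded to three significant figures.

0.0696

ω₂ = 1.1 rad/s
Differentiating the loop-closure r₂e^{iθ₂}+r₃e^{iθ₃}=r₁+r₄e^{iθ₄} gives r₂ω₂e^{iθ₂}+r₃ω₃e^{iθ₃}=r₄ω₄e^{iθ₄}.
Eliminating the other unknown: ω₃ = r₂ω₂ sin(θ₄−θ₂) / [r₃ sin(θ₃−θ₄)].
Numerator sine = +0.20450; denominator sine = -0.83772.
Result = 0.2065·1.1·(+0.20450) / (0.7967·(-0.83772)) = -0.069599 rad/s; magnitude 0.069599 rad/s.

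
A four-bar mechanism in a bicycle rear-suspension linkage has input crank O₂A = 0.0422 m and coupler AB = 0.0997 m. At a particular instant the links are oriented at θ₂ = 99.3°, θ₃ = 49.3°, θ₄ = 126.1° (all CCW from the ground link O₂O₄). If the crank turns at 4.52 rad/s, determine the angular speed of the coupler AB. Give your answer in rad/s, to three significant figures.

0.886

ω₂ = 4.52 rad/s
Differentiating the loop-closure r₂e^{iθ₂}+r₃e^{iθ₃}=r₁+r₄e^{iθ₄} gives r₂ω₂e^{iθ₂}+r₃ω₃e^{iθ₃}=r₄ω₄e^{iθ₄}.
Eliminating the other unknown: ω₃ = r₂ω₂ sin(θ₄−θ₂) / [r₃ sin(θ₃−θ₄)].
Numerator sine = +0.45088; denominator sine = -0.97358.
Result = 0.0422·4.52·(+0.45088) / (0.0997·(-0.97358)) = -0.88602 rad/s; magnitude 0.88602 rad/s.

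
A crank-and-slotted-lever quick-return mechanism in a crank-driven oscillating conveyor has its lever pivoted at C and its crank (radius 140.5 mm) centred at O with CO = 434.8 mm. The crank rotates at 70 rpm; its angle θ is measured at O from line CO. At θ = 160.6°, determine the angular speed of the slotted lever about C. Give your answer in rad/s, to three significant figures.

2.97

ω = 7.33 rad/s (from 70 rpm).
Crank pin A relative to C: A = (d + r cosθ, r sinθ); lever angle φ = atan2(r sinθ, d + r cosθ).
Differentiating tanφ: φ̇ = rω(d cosθ + r)/(d² + r² + 2dr cosθ).
d² + r² + 2dr cosθ = |CA|² = 0.0935495 m²;  d cosθ + r = -0.26961 m.
|ω_lever| = |0.1405·7.33·-0.26961| / 0.0935495 = 2.9683 rad/s.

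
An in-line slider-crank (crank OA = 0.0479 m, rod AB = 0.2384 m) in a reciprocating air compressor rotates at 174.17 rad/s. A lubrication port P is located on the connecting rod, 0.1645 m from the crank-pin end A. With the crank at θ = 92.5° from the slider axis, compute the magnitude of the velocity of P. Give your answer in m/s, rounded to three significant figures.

8.28

ω = 174.2 rad/s.  Crank-pin speed |V_A| = rω = 8.3427 m/s, perpendicular to OA.
Rod angle: sinφ = −(r/L) sinθ ⇒ φ = -11.580°; ω_rod = −rω cosθ/√(L²−r²sin²θ) = +1.5582 rad/s.
V_P = V_A + ω_rod × AP, with AP = 0.1645 m along the rod.
Components: V_Px = −rω sinθ − a·ω_rod·sinφ = -8.2834 m/s;  V_Py = rω cosθ + a·ω_rod·cosφ = -0.1128 m/s.
|V_P| = √(V_Px² + V_Py²) = 8.2841 m/s.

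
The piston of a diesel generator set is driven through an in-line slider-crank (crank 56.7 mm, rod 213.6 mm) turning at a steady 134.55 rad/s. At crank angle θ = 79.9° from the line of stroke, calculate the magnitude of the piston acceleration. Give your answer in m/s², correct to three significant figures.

84.3

ω = 134.6 rad/s
x(θ) = r cosθ + √(L² − r² sin²θ); with ω constant, a = ω²·d²x/dθ².
d²x/dθ² = −r cosθ − r²(cos2θ)/√u − r⁴ sin²2θ/(4u^{3/2}),  u = L² − r² sin²θ = 0.0425089 m².
Substituting r = 0.0567 m, L = 0.2136 m, θ = 79.9°: d²x/dθ² = +0.0046554 m.
a = ω²·d²x/dθ² = (134.6)²·(+0.0046554) = +84.279 m/s²;  |a| = 84.279 m/s².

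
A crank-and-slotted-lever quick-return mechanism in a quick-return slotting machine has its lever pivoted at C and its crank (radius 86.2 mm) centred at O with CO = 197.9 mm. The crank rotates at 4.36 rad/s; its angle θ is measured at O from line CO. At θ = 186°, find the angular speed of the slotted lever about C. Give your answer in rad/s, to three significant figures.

ω = 4.36 rad/s
Crank pin A relative to C: A = (d + r cosθ, r sinθ); lever angle φ = atan2(r sinθ, d + r cosθ).
Differentiating tanφ: φ̇ = rω(d cosθ + r)/(d² + r² + 2dr cosθ).
d² + r² + 2dr cosθ = |CA|² = 0.0126638 m²;  d cosθ + r = -0.11062 m.
|ω_lever| = |0.0862·4.36·-0.11062| / 0.0126638 = 3.2828 rad/s.

3.28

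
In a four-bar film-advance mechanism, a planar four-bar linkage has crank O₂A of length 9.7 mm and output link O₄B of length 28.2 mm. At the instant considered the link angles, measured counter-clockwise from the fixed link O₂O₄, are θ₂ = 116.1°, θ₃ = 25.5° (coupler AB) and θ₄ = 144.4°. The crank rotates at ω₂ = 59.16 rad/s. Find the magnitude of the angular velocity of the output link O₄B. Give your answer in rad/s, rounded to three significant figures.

23.2

ω₂ = 59.16 rad/s
Differentiating the loop-closure r₂e^{iθ₂}+r₃e^{iθ₃}=r₁+r₄e^{iθ₄} gives r₂ω₂e^{iθ₂}+r₃ω₃e^{iθ₃}=r₄ω₄e^{iθ₄}.
Eliminating the other unknown: ω₄ = r₂ω₂ sin(θ₂−θ₃) / [r₄ sin(θ₄−θ₃)].
Numerator sine = +0.99995; denominator sine = +0.87546.
Result = 0.0097·59.16·(+0.99995) / (0.0282·(+0.87546)) = +23.243 rad/s; magnitude 23.243 rad/s.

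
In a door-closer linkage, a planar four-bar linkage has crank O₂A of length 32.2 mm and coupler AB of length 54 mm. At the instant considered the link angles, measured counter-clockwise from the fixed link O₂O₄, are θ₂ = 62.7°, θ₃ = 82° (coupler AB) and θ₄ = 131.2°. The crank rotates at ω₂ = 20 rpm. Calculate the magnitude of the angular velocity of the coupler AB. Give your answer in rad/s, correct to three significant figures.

ω₂ = 2.094 rad/s (from 20 rpm).
Differentiating the loop-closure r₂e^{iθ₂}+r₃e^{iθ₃}=r₁+r₄e^{iθ₄} gives r₂ω₂e^{iθ₂}+r₃ω₃e^{iθ₃}=r₄ω₄e^{iθ₄}.
Eliminating the other unknown: ω₃ = r₂ω₂ sin(θ₄−θ₂) / [r₃ sin(θ₃−θ₄)].
Numerator sine = +0.93042; denominator sine = -0.75700.
Result = 0.0322·2.094·(+0.93042) / (0.054·(-0.75700)) = -1.535 rad/s; magnitude 1.535 rad/s.

1.53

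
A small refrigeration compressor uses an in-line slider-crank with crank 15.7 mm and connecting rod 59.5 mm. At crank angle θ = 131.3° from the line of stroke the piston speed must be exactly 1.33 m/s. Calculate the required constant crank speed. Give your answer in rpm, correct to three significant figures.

1310

For an in-line slider-crank, |v_piston| = rω|sinθ|·[1 + r cosθ/√(L² − r² sin²θ)].
With r = 0.0157 m, L = 0.0595 m, θ = 131.3°: the bracketed kinematic factor |dx/dθ| = 0.0096992 m.
ω = v/|dx/dθ| = 1.33/0.0096992 = 137.13 rad/s.
N = 60ω/(2π) = 1309.4 rpm.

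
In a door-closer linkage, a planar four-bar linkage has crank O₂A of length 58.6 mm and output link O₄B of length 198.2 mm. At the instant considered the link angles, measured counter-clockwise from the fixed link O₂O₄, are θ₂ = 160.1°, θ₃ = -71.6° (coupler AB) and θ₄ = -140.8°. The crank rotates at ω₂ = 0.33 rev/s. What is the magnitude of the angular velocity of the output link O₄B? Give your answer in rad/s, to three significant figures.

0.515

ω₂ = 2.073 rad/s (from 0.33 rev/s).
Differentiating the loop-closure r₂e^{iθ₂}+r₃e^{iθ₃}=r₁+r₄e^{iθ₄} gives r₂ω₂e^{iθ₂}+r₃ω₃e^{iθ₃}=r₄ω₄e^{iθ₄}.
Eliminating the other unknown: ω₄ = r₂ω₂ sin(θ₂−θ₃) / [r₄ sin(θ₄−θ₃)].
Numerator sine = -0.78478; denominator sine = -0.93483.
Result = 0.0586·2.073·(-0.78478) / (0.1982·(-0.93483)) = +0.51464 rad/s; magnitude 0.51464 rad/s.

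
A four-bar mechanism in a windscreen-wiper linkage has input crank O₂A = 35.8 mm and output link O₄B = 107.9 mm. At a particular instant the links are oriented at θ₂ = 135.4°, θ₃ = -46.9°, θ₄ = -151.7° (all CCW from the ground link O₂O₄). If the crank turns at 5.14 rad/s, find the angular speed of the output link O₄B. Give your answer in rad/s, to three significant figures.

0.0708

ω₂ = 5.14 rad/s
Differentiating the loop-closure r₂e^{iθ₂}+r₃e^{iθ₃}=r₁+r₄e^{iθ₄} gives r₂ω₂e^{iθ₂}+r₃ω₃e^{iθ₃}=r₄ω₄e^{iθ₄}.
Eliminating the other unknown: ω₄ = r₂ω₂ sin(θ₂−θ₃) / [r₄ sin(θ₄−θ₃)].
Numerator sine = -0.04013; denominator sine = -0.96682.
Result = 0.0358·5.14·(-0.04013) / (0.1079·(-0.96682)) = +0.070789 rad/s; magnitude 0.070789 rad/s.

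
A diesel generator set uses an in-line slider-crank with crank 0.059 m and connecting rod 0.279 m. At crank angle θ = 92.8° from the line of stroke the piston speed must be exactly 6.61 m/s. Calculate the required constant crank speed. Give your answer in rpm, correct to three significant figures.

For an in-line slider-crank, |v_piston| = rω|sinθ|·[1 + r cosθ/√(L² − r² sin²θ)].
With r = 0.059 m, L = 0.279 m, θ = 92.8°: the bracketed kinematic factor |dx/dθ| = 0.058307 m.
ω = v/|dx/dθ| = 6.61/0.058307 = 113.37 rad/s.
N = 60ω/(2π) = 1082.6 rpm.

1080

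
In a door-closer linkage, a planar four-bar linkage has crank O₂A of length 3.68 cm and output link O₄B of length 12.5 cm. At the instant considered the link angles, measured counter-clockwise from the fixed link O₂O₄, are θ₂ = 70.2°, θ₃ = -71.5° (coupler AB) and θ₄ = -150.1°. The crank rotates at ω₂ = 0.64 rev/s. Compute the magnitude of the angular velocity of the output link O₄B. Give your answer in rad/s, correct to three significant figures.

0.748

ω₂ = 4.021 rad/s (from 0.64 rev/s).
Differentiating the loop-closure r₂e^{iθ₂}+r₃e^{iθ₃}=r₁+r₄e^{iθ₄} gives r₂ω₂e^{iθ₂}+r₃ω₃e^{iθ₃}=r₄ω₄e^{iθ₄}.
Eliminating the other unknown: ω₄ = r₂ω₂ sin(θ₂−θ₃) / [r₄ sin(θ₄−θ₃)].
Numerator sine = +0.61978; denominator sine = -0.98027.
Result = 0.0368·4.021·(+0.61978) / (0.125·(-0.98027)) = -0.74849 rad/s; magnitude 0.74849 rad/s.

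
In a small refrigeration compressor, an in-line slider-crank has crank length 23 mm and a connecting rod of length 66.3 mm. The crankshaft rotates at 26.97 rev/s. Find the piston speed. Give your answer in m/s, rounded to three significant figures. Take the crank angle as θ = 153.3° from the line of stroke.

ω = 2π·27 = 169.5 rad/s
For an in-line slider-crank, x = r cosθ + √(L² − r² sin²θ), so v = −rω sinθ·[1 + r cosθ/√(L² − r² sin²θ)].
With r = 0.023 m, L = 0.0663 m, θ = 153.3°: √(L² − r² sin²θ) = 0.06549 m.
v = −0.023·169.5·0.44932·[1 + 0.023·-0.89337/0.06549] = -1.2018 m/s.
|v| = 1.2018 m/s.

1.20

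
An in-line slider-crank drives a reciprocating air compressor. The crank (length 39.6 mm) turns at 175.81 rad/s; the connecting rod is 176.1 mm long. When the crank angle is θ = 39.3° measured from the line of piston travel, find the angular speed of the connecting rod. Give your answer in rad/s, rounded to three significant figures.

30.9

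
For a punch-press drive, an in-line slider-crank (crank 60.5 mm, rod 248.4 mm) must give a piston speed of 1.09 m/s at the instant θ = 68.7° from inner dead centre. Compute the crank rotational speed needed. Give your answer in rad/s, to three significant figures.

17.7

For an in-line slider-crank, |v_piston| = rω|sinθ|·[1 + r cosθ/√(L² − r² sin²θ)].
With r = 0.0605 m, L = 0.2484 m, θ = 68.7°: the bracketed kinematic factor |dx/dθ| = 0.061488 m.
ω = v/|dx/dθ| = 1.09/0.061488 = 17.727 rad/s.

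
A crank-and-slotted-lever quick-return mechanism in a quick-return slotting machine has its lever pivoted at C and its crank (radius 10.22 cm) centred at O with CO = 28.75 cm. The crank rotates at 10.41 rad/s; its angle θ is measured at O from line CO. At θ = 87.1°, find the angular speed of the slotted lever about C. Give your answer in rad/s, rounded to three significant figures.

1.29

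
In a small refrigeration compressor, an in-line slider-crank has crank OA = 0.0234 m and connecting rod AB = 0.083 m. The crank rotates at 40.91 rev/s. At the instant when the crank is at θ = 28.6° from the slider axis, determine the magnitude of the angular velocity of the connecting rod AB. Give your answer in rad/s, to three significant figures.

64.2

ω = 257 rad/s (converted from 40.91 rev/s).
The rod makes angle φ with the slider axis where L sinφ = r sinθ; differentiating, L cosφ·φ̇ = r ω cosθ.
L cosφ = √(L² − r² sin²θ) = 0.082241 m.
|ω_rod| = r ω |cosθ| / √(L² − r² sin²θ) = 0.0234·257·0.87798/0.082241 = 64.213 rad/s.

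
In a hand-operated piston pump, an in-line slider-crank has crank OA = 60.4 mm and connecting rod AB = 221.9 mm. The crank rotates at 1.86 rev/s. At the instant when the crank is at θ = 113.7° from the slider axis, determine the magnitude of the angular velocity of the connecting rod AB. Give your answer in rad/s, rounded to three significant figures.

1.32

ω = 11.69 rad/s (converted from 1.86 rev/s).
The rod makes angle φ with the slider axis where L sinφ = r sinθ; differentiating, L cosφ·φ̇ = r ω cosθ.
L cosφ = √(L² − r² sin²θ) = 0.2149 m.
|ω_rod| = r ω |cosθ| / √(L² − r² sin²θ) = 0.0604·11.69·0.40195/0.2149 = 1.3203 rad/s.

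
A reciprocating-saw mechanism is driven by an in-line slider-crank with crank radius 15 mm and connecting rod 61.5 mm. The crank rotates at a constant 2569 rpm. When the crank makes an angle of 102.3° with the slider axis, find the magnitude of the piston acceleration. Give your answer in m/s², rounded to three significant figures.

478

ω = 2π·2569/60 = 269 rad/s
x(θ) = r cosθ + √(L² − r² sin²θ); with ω constant, a = ω²·d²x/dθ².
d²x/dθ² = −r cosθ − r²(cos2θ)/√u − r⁴ sin²2θ/(4u^{3/2}),  u = L² − r² sin²θ = 0.00356746 m².
Substituting r = 0.015 m, L = 0.0615 m, θ = 102.3°: d²x/dθ² = +0.0066103 m.
a = ω²·d²x/dθ² = (269)²·(+0.0066103) = +478.42 m/s²;  |a| = 478.42 m/s².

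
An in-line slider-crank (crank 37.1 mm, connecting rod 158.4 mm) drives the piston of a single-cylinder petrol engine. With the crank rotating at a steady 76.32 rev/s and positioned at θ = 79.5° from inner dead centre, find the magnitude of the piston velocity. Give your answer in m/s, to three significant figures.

18.3

ω = 2π·76.3 = 479.5 rad/s
For an in-line slider-crank, x = r cosθ + √(L² − r² sin²θ), so v = −rω sinθ·[1 + r cosθ/√(L² − r² sin²θ)].
With r = 0.0371 m, L = 0.1584 m, θ = 79.5°: √(L² − r² sin²θ) = 0.15414 m.
v = −0.0371·479.5·0.98325·[1 + 0.0371·0.18224/0.15414] = -18.26 m/s.
|v| = 18.26 m/s.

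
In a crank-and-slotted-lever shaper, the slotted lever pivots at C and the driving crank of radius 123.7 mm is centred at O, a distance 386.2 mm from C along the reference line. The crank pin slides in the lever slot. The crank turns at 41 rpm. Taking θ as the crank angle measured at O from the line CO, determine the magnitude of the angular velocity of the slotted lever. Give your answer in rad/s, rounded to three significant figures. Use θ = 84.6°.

0.490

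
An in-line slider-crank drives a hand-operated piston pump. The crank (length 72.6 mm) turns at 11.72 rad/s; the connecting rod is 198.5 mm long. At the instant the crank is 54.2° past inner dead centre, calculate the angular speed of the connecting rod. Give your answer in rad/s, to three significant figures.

ω = 11.72 rad/s
The rod makes angle φ with the slider axis where L sinφ = r sinθ; differentiating, L cosφ·φ̇ = r ω cosθ.
L cosφ = √(L² − r² sin²θ) = 0.18957 m.
|ω_rod| = r ω |cosθ| / √(L² − r² sin²θ) = 0.0726·11.72·0.58496/0.18957 = 2.6256 rad/s.

2.63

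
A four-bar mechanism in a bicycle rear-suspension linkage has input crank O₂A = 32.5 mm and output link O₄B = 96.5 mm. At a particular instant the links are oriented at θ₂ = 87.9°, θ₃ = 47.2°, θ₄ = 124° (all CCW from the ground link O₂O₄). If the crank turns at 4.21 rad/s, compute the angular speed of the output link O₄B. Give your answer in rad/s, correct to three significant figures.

ω₂ = 4.21 rad/s
Differentiating the loop-closure r₂e^{iθ₂}+r₃e^{iθ₃}=r₁+r₄e^{iθ₄} gives r₂ω₂e^{iθ₂}+r₃ω₃e^{iθ₃}=r₄ω₄e^{iθ₄}.
Eliminating the other unknown: ω₄ = r₂ω₂ sin(θ₂−θ₃) / [r₄ sin(θ₄−θ₃)].
Numerator sine = +0.65210; denominator sine = +0.97358.
Result = 0.0325·4.21·(+0.65210) / (0.0965·(+0.97358)) = +0.94969 rad/s; magnitude 0.94969 rad/s.

0.950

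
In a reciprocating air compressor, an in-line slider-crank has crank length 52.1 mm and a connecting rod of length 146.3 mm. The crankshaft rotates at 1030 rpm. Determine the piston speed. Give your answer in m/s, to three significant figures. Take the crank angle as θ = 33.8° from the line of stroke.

ω = 2π·1030/60 = 107.9 rad/s
For an in-line slider-crank, x = r cosθ + √(L² − r² sin²θ), so v = −rω sinθ·[1 + r cosθ/√(L² − r² sin²θ)].
With r = 0.0521 m, L = 0.1463 m, θ = 33.8°: √(L² − r² sin²θ) = 0.1434 m.
v = −0.0521·107.9·0.55630·[1 + 0.0521·0.83098/0.1434] = -4.07 m/s.
|v| = 4.07 m/s.

4.07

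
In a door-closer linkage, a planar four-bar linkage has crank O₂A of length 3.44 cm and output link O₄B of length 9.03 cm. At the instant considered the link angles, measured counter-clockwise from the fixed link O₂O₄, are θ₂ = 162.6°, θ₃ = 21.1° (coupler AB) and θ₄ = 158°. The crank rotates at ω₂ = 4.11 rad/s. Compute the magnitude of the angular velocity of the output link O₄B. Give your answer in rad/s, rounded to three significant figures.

ω₂ = 4.11 rad/s
Differentiating the loop-closure r₂e^{iθ₂}+r₃e^{iθ₃}=r₁+r₄e^{iθ₄} gives r₂ω₂e^{iθ₂}+r₃ω₃e^{iθ₃}=r₄ω₄e^{iθ₄}.
Eliminating the other unknown: ω₄ = r₂ω₂ sin(θ₂−θ₃) / [r₄ sin(θ₄−θ₃)].
Numerator sine = +0.62251; denominator sine = +0.68327.
Result = 0.0344·4.11·(+0.62251) / (0.0903·(+0.68327)) = +1.4265 rad/s; magnitude 1.4265 rad/s.

1.43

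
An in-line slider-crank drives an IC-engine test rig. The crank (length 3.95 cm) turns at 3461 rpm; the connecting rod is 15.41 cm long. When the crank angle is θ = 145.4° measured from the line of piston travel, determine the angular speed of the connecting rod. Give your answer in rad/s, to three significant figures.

77.3

ω = 362.4 rad/s (converted from 3461 rpm).
The rod makes angle φ with the slider axis where L sinφ = r sinθ; differentiating, L cosφ·φ̇ = r ω cosθ.
L cosφ = √(L² − r² sin²θ) = 0.15246 m.
|ω_rod| = r ω |cosθ| / √(L² − r² sin²θ) = 0.0395·362.4·0.82314/0.15246 = 77.294 rad/s.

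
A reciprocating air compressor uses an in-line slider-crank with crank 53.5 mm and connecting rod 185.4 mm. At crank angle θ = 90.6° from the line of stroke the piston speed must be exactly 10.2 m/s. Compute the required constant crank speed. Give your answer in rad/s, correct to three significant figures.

For an in-line slider-crank, |v_piston| = rω|sinθ|·[1 + r cosθ/√(L² − r² sin²θ)].
With r = 0.0535 m, L = 0.1854 m, θ = 90.6°: the bracketed kinematic factor |dx/dθ| = 0.053328 m.
ω = v/|dx/dθ| = 10.2/0.053328 = 191.27 rad/s.

191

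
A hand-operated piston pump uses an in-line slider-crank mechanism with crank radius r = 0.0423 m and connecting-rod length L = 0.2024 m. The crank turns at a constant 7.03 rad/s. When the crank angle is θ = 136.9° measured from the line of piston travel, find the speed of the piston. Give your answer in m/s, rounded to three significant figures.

ω = 7.03 rad/s
For an in-line slider-crank, x = r cosθ + √(L² − r² sin²θ), so v = −rω sinθ·[1 + r cosθ/√(L² − r² sin²θ)].
With r = 0.0423 m, L = 0.2024 m, θ = 136.9°: √(L² − r² sin²θ) = 0.20033 m.
v = −0.0423·7.03·0.68327·[1 + 0.0423·-0.73016/0.20033] = -0.17186 m/s.
|v| = 0.17186 m/s.

0.172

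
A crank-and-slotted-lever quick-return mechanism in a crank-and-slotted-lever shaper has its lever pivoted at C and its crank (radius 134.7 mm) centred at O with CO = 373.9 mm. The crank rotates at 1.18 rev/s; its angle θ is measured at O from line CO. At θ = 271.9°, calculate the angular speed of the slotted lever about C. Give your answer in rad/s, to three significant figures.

0.911

ω = 7.414 rad/s (from 1.18 rev/s).
Crank pin A relative to C: A = (d + r cosθ, r sinθ); lever angle φ = atan2(r sinθ, d + r cosθ).
Differentiating tanφ: φ̇ = rω(d cosθ + r)/(d² + r² + 2dr cosθ).
d² + r² + 2dr cosθ = |CA|² = 0.161285 m²;  d cosθ + r = +0.1471 m.
|ω_lever| = |0.1347·7.414·+0.1471| / 0.161285 = 0.91083 rad/s.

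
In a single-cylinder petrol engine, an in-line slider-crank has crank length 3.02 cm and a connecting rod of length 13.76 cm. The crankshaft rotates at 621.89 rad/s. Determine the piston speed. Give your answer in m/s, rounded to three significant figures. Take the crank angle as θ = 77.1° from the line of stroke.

19.2

ω = 621.9 rad/s
For an in-line slider-crank, x = r cosθ + √(L² − r² sin²θ), so v = −rω sinθ·[1 + r cosθ/√(L² − r² sin²θ)].
With r = 0.0302 m, L = 0.1376 m, θ = 77.1°: √(L² − r² sin²θ) = 0.13441 m.
v = −0.0302·621.9·0.97476·[1 + 0.0302·0.22325/0.13441] = -19.225 m/s.
|v| = 19.225 m/s.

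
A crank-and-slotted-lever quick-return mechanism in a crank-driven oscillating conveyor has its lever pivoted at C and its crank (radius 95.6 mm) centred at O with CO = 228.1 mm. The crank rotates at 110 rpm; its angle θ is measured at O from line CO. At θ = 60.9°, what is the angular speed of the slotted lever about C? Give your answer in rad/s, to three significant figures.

2.76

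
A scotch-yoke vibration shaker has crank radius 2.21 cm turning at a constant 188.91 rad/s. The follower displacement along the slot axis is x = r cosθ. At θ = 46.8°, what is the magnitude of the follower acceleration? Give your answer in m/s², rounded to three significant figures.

ω = 188.9 rad/s
x = r cosθ ⇒ ẍ = −rω² cosθ (ω constant).
|a| = rω²|cosθ| = 0.0221·(188.9)²·|cos 46.8°| = 539.89 m/s².

540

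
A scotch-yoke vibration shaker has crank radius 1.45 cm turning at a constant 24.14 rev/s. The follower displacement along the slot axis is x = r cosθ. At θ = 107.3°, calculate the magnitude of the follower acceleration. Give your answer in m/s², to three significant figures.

ω = 151.7 rad/s (from 24.14 rev/s).
x = r cosθ ⇒ ẍ = −rω² cosθ (ω constant).
|a| = rω²|cosθ| = 0.0145·(151.7)²·|cos 107.3°| = 99.199 m/s².

99.2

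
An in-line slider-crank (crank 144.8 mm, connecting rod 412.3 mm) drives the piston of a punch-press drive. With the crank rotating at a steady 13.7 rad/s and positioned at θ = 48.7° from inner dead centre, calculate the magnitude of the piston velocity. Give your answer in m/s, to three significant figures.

ω = 13.7 rad/s
For an in-line slider-crank, x = r cosθ + √(L² − r² sin²θ), so v = −rω sinθ·[1 + r cosθ/√(L² − r² sin²θ)].
With r = 0.1448 m, L = 0.4123 m, θ = 48.7°: √(L² − r² sin²θ) = 0.39769 m.
v = −0.1448·13.7·0.75126·[1 + 0.1448·0.66000/0.39769] = -1.8485 m/s.
|v| = 1.8485 m/s.

1.85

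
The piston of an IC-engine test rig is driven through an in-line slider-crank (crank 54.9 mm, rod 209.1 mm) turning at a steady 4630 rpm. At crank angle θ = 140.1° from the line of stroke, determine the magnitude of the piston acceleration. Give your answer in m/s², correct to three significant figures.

9230

ω = 2π·4630/60 = 484.9 rad/s
x(θ) = r cosθ + √(L² − r² sin²θ); with ω constant, a = ω²·d²x/dθ².
d²x/dθ² = −r cosθ − r²(cos2θ)/√u − r⁴ sin²2θ/(4u^{3/2}),  u = L² − r² sin²θ = 0.0424827 m².
Substituting r = 0.0549 m, L = 0.2091 m, θ = 140.1°: d²x/dθ² = +0.039277 m.
a = ω²·d²x/dθ² = (484.9)²·(+0.039277) = +9233.2 m/s²;  |a| = 9233.2 m/s².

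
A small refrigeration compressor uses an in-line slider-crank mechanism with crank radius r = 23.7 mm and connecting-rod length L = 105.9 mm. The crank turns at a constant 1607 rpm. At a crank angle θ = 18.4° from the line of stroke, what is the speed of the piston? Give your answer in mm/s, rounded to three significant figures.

ω = 2π·1607/60 = 168.3 rad/s
For an in-line slider-crank, x = r cosθ + √(L² − r² sin²θ), so v = −rω sinθ·[1 + r cosθ/√(L² − r² sin²θ)].
With r = 0.0237 m, L = 0.1059 m, θ = 18.4°: √(L² − r² sin²θ) = 0.10564 m.
v = −0.0237·168.3·0.31565·[1 + 0.0237·0.94888/0.10564] = -1.5269 m/s.
|v| = 1.5269 m/s = 1526.9 mm/s.

1530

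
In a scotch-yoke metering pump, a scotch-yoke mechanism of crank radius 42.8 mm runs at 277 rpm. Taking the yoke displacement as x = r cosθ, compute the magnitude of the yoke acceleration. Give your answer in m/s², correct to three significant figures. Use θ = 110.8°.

12.8

ω = 29.01 rad/s (from 277 rpm).
x = r cosθ ⇒ ẍ = −rω² cosθ (ω constant).
|a| = rω²|cosθ| = 0.0428·(29.01)²·|cos 110.8°| = 12.789 m/s².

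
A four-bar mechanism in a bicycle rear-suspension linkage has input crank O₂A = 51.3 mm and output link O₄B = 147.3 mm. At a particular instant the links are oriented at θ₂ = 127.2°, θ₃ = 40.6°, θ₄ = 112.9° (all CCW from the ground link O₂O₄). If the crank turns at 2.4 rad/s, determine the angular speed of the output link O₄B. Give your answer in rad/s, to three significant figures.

ω₂ = 2.4 rad/s
Differentiating the loop-closure r₂e^{iθ₂}+r₃e^{iθ₃}=r₁+r₄e^{iθ₄} gives r₂ω₂e^{iθ₂}+r₃ω₃e^{iθ₃}=r₄ω₄e^{iθ₄}.
Eliminating the other unknown: ω₄ = r₂ω₂ sin(θ₂−θ₃) / [r₄ sin(θ₄−θ₃)].
Numerator sine = +0.99824; denominator sine = +0.95266.
Result = 0.0513·2.4·(+0.99824) / (0.1473·(+0.95266)) = +0.87583 rad/s; magnitude 0.87583 rad/s.

0.876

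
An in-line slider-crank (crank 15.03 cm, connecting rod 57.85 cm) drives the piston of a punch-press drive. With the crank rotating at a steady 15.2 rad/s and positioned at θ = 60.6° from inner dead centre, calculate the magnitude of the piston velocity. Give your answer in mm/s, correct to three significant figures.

ω = 15.2 rad/s
For an in-line slider-crank, x = r cosθ + √(L² − r² sin²θ), so v = −rω sinθ·[1 + r cosθ/√(L² − r² sin²θ)].
With r = 0.1503 m, L = 0.5785 m, θ = 60.6°: √(L² − r² sin²θ) = 0.56349 m.
v = −0.1503·15.2·0.87121·[1 + 0.1503·0.49090/0.56349] = -2.251 m/s.
|v| = 2.251 m/s = 2251 mm/s.

2250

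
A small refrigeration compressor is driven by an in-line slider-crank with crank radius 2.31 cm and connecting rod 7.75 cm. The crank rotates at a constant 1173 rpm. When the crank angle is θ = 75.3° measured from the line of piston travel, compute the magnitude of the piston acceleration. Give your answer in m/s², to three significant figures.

5.44

ω = 2π·1173/60 = 122.8 rad/s
x(θ) = r cosθ + √(L² − r² sin²θ); with ω constant, a = ω²·d²x/dθ².
d²x/dθ² = −r cosθ − r²(cos2θ)/√u − r⁴ sin²2θ/(4u^{3/2}),  u = L² − r² sin²θ = 0.005507 m².
Substituting r = 0.0231 m, L = 0.0775 m, θ = 75.3°: d²x/dθ² = +0.00036078 m.
a = ω²·d²x/dθ² = (122.8)²·(+0.00036078) = +5.4438 m/s²;  |a| = 5.4438 m/s².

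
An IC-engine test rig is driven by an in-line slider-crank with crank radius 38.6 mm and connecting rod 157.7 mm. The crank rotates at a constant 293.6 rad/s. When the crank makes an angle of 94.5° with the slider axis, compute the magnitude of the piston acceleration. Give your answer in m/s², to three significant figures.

1090

ω = 293.6 rad/s
x(θ) = r cosθ + √(L² − r² sin²θ); with ω constant, a = ω²·d²x/dθ².
d²x/dθ² = −r cosθ − r²(cos2θ)/√u − r⁴ sin²2θ/(4u^{3/2}),  u = L² − r² sin²θ = 0.0233885 m².
Substituting r = 0.0386 m, L = 0.1577 m, θ = 94.5°: d²x/dθ² = +0.012647 m.
a = ω²·d²x/dθ² = (293.6)²·(+0.012647) = +1090.2 m/s²;  |a| = 1090.2 m/s².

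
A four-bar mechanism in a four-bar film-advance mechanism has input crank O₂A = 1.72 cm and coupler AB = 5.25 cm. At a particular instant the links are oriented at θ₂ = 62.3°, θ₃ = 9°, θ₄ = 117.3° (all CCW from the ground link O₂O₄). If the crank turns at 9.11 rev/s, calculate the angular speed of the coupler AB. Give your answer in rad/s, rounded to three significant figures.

16.2

ω₂ = 57.24 rad/s (from 9.11 rev/s).
Differentiating the loop-closure r₂e^{iθ₂}+r₃e^{iθ₃}=r₁+r₄e^{iθ₄} gives r₂ω₂e^{iθ₂}+r₃ω₃e^{iθ₃}=r₄ω₄e^{iθ₄}.
Eliminating the other unknown: ω₃ = r₂ω₂ sin(θ₄−θ₂) / [r₃ sin(θ₃−θ₄)].
Numerator sine = +0.81915; denominator sine = -0.94943.
Result = 0.0172·57.24·(+0.81915) / (0.0525·(-0.94943)) = -16.18 rad/s; magnitude 16.18 rad/s.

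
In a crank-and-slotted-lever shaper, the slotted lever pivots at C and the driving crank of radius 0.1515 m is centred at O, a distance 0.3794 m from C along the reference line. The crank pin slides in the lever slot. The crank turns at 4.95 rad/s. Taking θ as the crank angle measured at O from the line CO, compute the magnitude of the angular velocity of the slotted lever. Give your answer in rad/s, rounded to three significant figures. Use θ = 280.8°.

ω = 4.95 rad/s
Crank pin A relative to C: A = (d + r cosθ, r sinθ); lever angle φ = atan2(r sinθ, d + r cosθ).
Differentiating tanφ: φ̇ = rω(d cosθ + r)/(d² + r² + 2dr cosθ).
d² + r² + 2dr cosθ = |CA|² = 0.188438 m²;  d cosθ + r = +0.22259 m.
|ω_lever| = |0.1515·4.95·+0.22259| / 0.188438 = 0.88585 rad/s.

0.886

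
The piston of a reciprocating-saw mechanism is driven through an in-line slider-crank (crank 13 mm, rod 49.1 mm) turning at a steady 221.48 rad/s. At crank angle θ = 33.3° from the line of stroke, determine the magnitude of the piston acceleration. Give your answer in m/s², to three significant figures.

ω = 221.5 rad/s
x(θ) = r cosθ + √(L² − r² sin²θ); with ω constant, a = ω²·d²x/dθ².
d²x/dθ² = −r cosθ − r²(cos2θ)/√u − r⁴ sin²2θ/(4u^{3/2}),  u = L² − r² sin²θ = 0.00235987 m².
Substituting r = 0.013 m, L = 0.0491 m, θ = 33.3°: d²x/dθ² = -0.0123 m.
a = ω²·d²x/dθ² = (221.5)²·(-0.0123) = -603.34 m/s²;  |a| = 603.34 m/s².

603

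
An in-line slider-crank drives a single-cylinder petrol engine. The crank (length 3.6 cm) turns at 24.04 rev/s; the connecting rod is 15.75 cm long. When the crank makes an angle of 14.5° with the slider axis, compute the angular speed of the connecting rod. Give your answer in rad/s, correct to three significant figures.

33.5

ω = 151 rad/s (converted from 24.04 rev/s).
The rod makes angle φ with the slider axis where L sinφ = r sinθ; differentiating, L cosφ·φ̇ = r ω cosθ.
L cosφ = √(L² − r² sin²θ) = 0.15724 m.
|ω_rod| = r ω |cosθ| / √(L² − r² sin²θ) = 0.036·151·0.96815/0.15724 = 33.48 rad/s.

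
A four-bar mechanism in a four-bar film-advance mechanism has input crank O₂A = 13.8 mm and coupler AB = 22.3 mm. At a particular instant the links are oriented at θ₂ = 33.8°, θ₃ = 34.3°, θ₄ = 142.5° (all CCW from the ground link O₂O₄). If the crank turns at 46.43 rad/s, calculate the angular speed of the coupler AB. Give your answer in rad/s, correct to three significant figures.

28.6

ω₂ = 46.43 rad/s
Differentiating the loop-closure r₂e^{iθ₂}+r₃e^{iθ₃}=r₁+r₄e^{iθ₄} gives r₂ω₂e^{iθ₂}+r₃ω₃e^{iθ₃}=r₄ω₄e^{iθ₄}.
Eliminating the other unknown: ω₃ = r₂ω₂ sin(θ₄−θ₂) / [r₃ sin(θ₃−θ₄)].
Numerator sine = +0.94721; denominator sine = -0.94997.
Result = 0.0138·46.43·(+0.94721) / (0.0223·(-0.94997)) = -28.649 rad/s; magnitude 28.649 rad/s.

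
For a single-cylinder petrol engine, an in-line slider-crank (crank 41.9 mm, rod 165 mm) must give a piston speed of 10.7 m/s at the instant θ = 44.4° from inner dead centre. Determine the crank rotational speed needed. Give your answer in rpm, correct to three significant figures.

2940

For an in-line slider-crank, |v_piston| = rω|sinθ|·[1 + r cosθ/√(L² − r² sin²θ)].
With r = 0.0419 m, L = 0.165 m, θ = 44.4°: the bracketed kinematic factor |dx/dθ| = 0.034721 m.
ω = v/|dx/dθ| = 10.7/0.034721 = 308.17 rad/s.
N = 60ω/(2π) = 2942.8 rpm.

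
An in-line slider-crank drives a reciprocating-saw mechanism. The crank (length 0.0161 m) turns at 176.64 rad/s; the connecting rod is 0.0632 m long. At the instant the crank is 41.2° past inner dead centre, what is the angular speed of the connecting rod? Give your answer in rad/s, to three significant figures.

ω = 176.6 rad/s
The rod makes angle φ with the slider axis where L sinφ = r sinθ; differentiating, L cosφ·φ̇ = r ω cosθ.
L cosφ = √(L² − r² sin²θ) = 0.062304 m.
|ω_rod| = r ω |cosθ| / √(L² − r² sin²θ) = 0.0161·176.6·0.75241/0.062304 = 34.344 rad/s.

34.3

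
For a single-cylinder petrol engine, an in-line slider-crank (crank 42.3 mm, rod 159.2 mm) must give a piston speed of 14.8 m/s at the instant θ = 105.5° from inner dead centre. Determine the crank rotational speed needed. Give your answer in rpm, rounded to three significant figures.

3740

For an in-line slider-crank, |v_piston| = rω|sinθ|·[1 + r cosθ/√(L² − r² sin²θ)].
With r = 0.0423 m, L = 0.1592 m, θ = 105.5°: the bracketed kinematic factor |dx/dθ| = 0.037767 m.
ω = v/|dx/dθ| = 14.8/0.037767 = 391.87 rad/s.
N = 60ω/(2π) = 3742.1 rpm.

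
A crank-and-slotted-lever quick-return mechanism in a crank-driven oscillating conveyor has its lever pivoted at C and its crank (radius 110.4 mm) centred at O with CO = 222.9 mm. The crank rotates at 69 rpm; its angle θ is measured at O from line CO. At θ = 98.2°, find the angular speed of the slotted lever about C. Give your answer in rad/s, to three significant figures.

ω = 7.226 rad/s (from 69 rpm).
Crank pin A relative to C: A = (d + r cosθ, r sinθ); lever angle φ = atan2(r sinθ, d + r cosθ).
Differentiating tanφ: φ̇ = rω(d cosθ + r)/(d² + r² + 2dr cosθ).
d² + r² + 2dr cosθ = |CA|² = 0.0548529 m²;  d cosθ + r = +0.078608 m.
|ω_lever| = |0.1104·7.226·+0.078608| / 0.0548529 = 1.1432 rad/s.

1.14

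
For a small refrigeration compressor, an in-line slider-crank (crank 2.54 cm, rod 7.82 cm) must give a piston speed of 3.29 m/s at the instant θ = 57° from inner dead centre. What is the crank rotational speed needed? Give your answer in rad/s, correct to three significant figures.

130

For an in-line slider-crank, |v_piston| = rω|sinθ|·[1 + r cosθ/√(L² − r² sin²θ)].
With r = 0.0254 m, L = 0.0782 m, θ = 57°: the bracketed kinematic factor |dx/dθ| = 0.025219 m.
ω = v/|dx/dθ| = 3.29/0.025219 = 130.46 rad/s.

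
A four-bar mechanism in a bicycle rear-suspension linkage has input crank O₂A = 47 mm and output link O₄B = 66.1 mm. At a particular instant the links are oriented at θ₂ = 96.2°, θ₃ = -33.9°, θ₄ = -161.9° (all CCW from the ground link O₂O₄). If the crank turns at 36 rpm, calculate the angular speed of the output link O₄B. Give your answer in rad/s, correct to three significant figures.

2.60

ω₂ = 3.77 rad/s (from 36 rpm).
Differentiating the loop-closure r₂e^{iθ₂}+r₃e^{iθ₃}=r₁+r₄e^{iθ₄} gives r₂ω₂e^{iθ₂}+r₃ω₃e^{iθ₃}=r₄ω₄e^{iθ₄}.
Eliminating the other unknown: ω₄ = r₂ω₂ sin(θ₂−θ₃) / [r₄ sin(θ₄−θ₃)].
Numerator sine = +0.76492; denominator sine = -0.78801.
Result = 0.047·3.77·(+0.76492) / (0.0661·(-0.78801)) = -2.602 rad/s; magnitude 2.602 rad/s.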